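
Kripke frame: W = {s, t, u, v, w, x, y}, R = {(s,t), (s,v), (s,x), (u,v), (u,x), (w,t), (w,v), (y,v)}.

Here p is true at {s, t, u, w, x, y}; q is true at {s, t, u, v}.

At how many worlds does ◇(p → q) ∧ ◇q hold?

4

s: ◇(p → q) is T, ◇q is T. ✓
t: ◇(p → q) is F, ◇q is F. ✗
u: ◇(p → q) is T, ◇q is T. ✓
v: ◇(p → q) is F, ◇q is F. ✗
w: ◇(p → q) is T, ◇q is T. ✓
x: ◇(p → q) is F, ◇q is F. ✗
y: ◇(p → q) is T, ◇q is T. ✓
Satisfying worlds: {s, u, w, y}.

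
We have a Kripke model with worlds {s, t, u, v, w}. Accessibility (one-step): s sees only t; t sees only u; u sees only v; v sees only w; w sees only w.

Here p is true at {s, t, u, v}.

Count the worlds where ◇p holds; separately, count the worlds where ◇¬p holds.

For ◇p:
s: successors {t}; p there: t:T. ✓
t: successors {u}; p there: u:T. ✓
u: successors {v}; p there: v:T. ✓
v: successors {w}; p there: w:F. ✗
w: successors {w}; p there: w:F. ✗
— 3 worlds.
For ◇¬p:
s: successors {t}; ¬p there: t:F. ✗
t: successors {u}; ¬p there: u:F. ✗
u: successors {v}; ¬p there: v:F. ✗
v: successors {w}; ¬p there: w:T. ✓
w: successors {w}; ¬p there: w:T. ✓
— 2 worlds.

3 and 2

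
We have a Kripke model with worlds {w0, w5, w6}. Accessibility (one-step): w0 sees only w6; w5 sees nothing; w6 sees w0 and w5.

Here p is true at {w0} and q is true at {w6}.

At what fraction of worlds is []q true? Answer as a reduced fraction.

2/3

w0: successors {w6}; q there: w6:T. ✓
w5: no successors, so []q holds vacuously. ✓
w6: successors {w0, w5}; q there: w0:F, w5:F. ✗
That's 2 of 3 worlds, so 2/3.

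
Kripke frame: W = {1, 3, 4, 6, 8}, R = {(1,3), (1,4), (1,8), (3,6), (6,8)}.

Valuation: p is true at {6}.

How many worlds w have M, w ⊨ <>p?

1: successors {3, 4, 8}; p there: 3:F, 4:F, 8:F. ✗
3: successors {6}; p there: 6:T. ✓
4: no successors, so <>p fails. ✗
6: successors {8}; p there: 8:F. ✗
8: no successors, so <>p fails. ✗
Satisfying worlds: {3}.

1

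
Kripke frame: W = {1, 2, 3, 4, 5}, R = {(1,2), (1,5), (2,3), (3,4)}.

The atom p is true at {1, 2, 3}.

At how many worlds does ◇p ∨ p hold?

3

1: ◇p is T, p is T. ✓
2: ◇p is T, p is T. ✓
3: ◇p is F, p is T. ✓
4: ◇p is F, p is F. ✗
5: ◇p is F, p is F. ✗
Satisfying worlds: {1, 2, 3}.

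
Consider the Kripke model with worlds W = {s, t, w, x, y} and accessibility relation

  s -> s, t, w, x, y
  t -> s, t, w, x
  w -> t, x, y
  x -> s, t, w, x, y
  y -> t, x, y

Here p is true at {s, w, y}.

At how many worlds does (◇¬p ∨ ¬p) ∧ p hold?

s: ◇¬p ∨ ¬p is T, p is T. ✓
t: ◇¬p ∨ ¬p is T, p is F. ✗
w: ◇¬p ∨ ¬p is T, p is T. ✓
x: ◇¬p ∨ ¬p is T, p is F. ✗
y: ◇¬p ∨ ¬p is T, p is T. ✓
Satisfying worlds: {s, w, y}.

3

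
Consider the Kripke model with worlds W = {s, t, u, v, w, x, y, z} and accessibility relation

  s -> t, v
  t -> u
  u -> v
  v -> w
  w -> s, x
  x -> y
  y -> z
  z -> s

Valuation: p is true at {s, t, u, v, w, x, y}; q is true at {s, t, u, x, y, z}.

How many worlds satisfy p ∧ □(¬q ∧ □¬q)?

1

s: p is T, □(¬q ∧ □¬q) is F. ✗
t: p is T, □(¬q ∧ □¬q) is F. ✗
u: p is T, □(¬q ∧ □¬q) is T. ✓
v: p is T, □(¬q ∧ □¬q) is F. ✗
w: p is T, □(¬q ∧ □¬q) is F. ✗
x: p is T, □(¬q ∧ □¬q) is F. ✗
y: p is T, □(¬q ∧ □¬q) is F. ✗
z: p is F, □(¬q ∧ □¬q) is F. ✗
Satisfying worlds: {u}.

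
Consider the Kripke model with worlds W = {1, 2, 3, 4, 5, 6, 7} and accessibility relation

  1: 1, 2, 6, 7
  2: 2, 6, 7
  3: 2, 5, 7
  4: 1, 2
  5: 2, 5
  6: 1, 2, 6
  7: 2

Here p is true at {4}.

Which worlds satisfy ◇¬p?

1: successors {1, 2, 6, 7}; ¬p there: 1:T, 2:T, 6:T, 7:T. ✓
2: successors {2, 6, 7}; ¬p there: 2:T, 6:T, 7:T. ✓
3: successors {2, 5, 7}; ¬p there: 2:T, 5:T, 7:T. ✓
4: successors {1, 2}; ¬p there: 1:T, 2:T. ✓
5: successors {2, 5}; ¬p there: 2:T, 5:T. ✓
6: successors {1, 2, 6}; ¬p there: 1:T, 2:T, 6:T. ✓
7: successors {2}; ¬p there: 2:T. ✓

{1, 2, 3, 4, 5, 6, 7}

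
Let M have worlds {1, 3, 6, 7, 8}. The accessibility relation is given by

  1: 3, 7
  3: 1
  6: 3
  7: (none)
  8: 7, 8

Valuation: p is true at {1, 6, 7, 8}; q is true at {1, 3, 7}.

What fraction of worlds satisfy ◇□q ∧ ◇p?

1: ◇□q is T, ◇p is T. ✓
3: ◇□q is T, ◇p is T. ✓
6: ◇□q is T, ◇p is F. ✗
7: ◇□q is F, ◇p is F. ✗
8: ◇□q is T, ◇p is T. ✓
That's 3 of 5 worlds, so 3/5.

3/5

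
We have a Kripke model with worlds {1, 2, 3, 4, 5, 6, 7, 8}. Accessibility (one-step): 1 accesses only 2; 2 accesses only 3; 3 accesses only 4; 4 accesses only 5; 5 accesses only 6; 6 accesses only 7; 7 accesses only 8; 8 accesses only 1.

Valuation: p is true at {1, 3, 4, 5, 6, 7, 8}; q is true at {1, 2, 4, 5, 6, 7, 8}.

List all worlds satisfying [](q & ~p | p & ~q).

{1, 2}

1: successors {2}; q & ~p | p & ~q there: 2:T. ✓
2: successors {3}; q & ~p | p & ~q there: 3:T. ✓
3: successors {4}; q & ~p | p & ~q there: 4:F. ✗
4: successors {5}; q & ~p | p & ~q there: 5:F. ✗
5: successors {6}; q & ~p | p & ~q there: 6:F. ✗
6: successors {7}; q & ~p | p & ~q there: 7:F. ✗
7: successors {8}; q & ~p | p & ~q there: 8:F. ✗
8: successors {1}; q & ~p | p & ~q there: 1:F. ✗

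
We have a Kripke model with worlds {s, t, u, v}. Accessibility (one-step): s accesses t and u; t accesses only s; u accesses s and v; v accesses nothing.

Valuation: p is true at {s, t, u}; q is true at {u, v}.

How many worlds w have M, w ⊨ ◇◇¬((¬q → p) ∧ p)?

1

s: successors {t, u}; ◇¬((¬q → p) ∧ p) there: t:F, u:T. ✓
t: successors {s}; ◇¬((¬q → p) ∧ p) there: s:F. ✗
u: successors {s, v}; ◇¬((¬q → p) ∧ p) there: s:F, v:F. ✗
v: no successors, so ◇◇¬((¬q → p) ∧ p) fails. ✗
Satisfying worlds: {s}.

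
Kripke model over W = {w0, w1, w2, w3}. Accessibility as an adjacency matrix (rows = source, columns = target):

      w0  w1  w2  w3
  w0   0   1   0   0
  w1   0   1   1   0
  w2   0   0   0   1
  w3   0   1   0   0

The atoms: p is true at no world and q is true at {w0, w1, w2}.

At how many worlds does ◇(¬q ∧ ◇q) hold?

1

w0: successors {w1}; ¬q ∧ ◇q there: w1:F. ✗
w1: successors {w1, w2}; ¬q ∧ ◇q there: w1:F, w2:F. ✗
w2: successors {w3}; ¬q ∧ ◇q there: w3:T. ✓
w3: successors {w1}; ¬q ∧ ◇q there: w1:F. ✗
Satisfying worlds: {w2}.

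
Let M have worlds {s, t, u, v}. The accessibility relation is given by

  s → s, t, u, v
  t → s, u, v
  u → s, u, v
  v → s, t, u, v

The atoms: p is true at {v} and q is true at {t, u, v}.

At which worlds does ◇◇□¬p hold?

s: successors {s, t, u, v}; ◇□¬p there: s:F, t:F, u:F, v:F. ✗
t: successors {s, u, v}; ◇□¬p there: s:F, u:F, v:F. ✗
u: successors {s, u, v}; ◇□¬p there: s:F, u:F, v:F. ✗
v: successors {s, t, u, v}; ◇□¬p there: s:F, t:F, u:F, v:F. ✗

∅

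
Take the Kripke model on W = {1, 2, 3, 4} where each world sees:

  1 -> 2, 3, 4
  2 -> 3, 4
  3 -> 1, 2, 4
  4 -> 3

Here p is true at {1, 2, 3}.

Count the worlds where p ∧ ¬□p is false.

1

1: p is T, ¬□p is T. ✓
2: p is T, ¬□p is T. ✓
3: p is T, ¬□p is T. ✓
4: p is F, ¬□p is F. ✗
Satisfying worlds: {1, 2, 3}.
So p ∧ ¬□p fails at the other 1 world.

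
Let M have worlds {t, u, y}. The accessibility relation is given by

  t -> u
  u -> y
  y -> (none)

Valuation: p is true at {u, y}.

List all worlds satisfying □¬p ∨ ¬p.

t: □¬p is F, ¬p is T. ✓
u: □¬p is F, ¬p is F. ✗
y: □¬p is T, ¬p is F. ✓

{t, y}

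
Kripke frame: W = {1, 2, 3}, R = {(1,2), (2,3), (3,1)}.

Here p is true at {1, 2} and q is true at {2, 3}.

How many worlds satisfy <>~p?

1: successors {2}; ~p there: 2:F. ✗
2: successors {3}; ~p there: 3:T. ✓
3: successors {1}; ~p there: 1:F. ✗
Satisfying worlds: {2}.

1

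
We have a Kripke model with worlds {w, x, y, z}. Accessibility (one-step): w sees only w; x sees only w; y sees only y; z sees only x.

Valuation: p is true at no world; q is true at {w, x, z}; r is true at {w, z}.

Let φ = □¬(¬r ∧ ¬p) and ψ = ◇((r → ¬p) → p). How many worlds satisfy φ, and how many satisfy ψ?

2 and 0

For □¬(¬r ∧ ¬p):
w: successors {w}; ¬(¬r ∧ ¬p) there: w:T. ✓
x: successors {w}; ¬(¬r ∧ ¬p) there: w:T. ✓
y: successors {y}; ¬(¬r ∧ ¬p) there: y:F. ✗
z: successors {x}; ¬(¬r ∧ ¬p) there: x:F. ✗
— 2 worlds.
For ◇((r → ¬p) → p):
w: successors {w}; (r → ¬p) → p there: w:F. ✗
x: successors {w}; (r → ¬p) → p there: w:F. ✗
y: successors {y}; (r → ¬p) → p there: y:F. ✗
z: successors {x}; (r → ¬p) → p there: x:F. ✗
— 0 worlds.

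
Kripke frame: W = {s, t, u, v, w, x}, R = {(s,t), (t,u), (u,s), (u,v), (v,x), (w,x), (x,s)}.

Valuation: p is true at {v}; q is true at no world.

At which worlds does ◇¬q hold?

s: successors {t}; ¬q there: t:T. ✓
t: successors {u}; ¬q there: u:T. ✓
u: successors {s, v}; ¬q there: s:T, v:T. ✓
v: successors {x}; ¬q there: x:T. ✓
w: successors {x}; ¬q there: x:T. ✓
x: successors {s}; ¬q there: s:T. ✓

{s, t, u, v, w, x}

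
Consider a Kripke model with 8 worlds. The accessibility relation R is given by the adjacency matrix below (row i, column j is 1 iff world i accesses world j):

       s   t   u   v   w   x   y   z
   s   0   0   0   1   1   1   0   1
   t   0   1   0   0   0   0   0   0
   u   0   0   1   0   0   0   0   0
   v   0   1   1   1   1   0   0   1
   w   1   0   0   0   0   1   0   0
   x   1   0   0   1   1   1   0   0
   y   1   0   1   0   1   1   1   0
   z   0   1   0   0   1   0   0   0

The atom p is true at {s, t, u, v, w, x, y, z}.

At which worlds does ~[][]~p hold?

s: [][]~p is F. ✓
t: [][]~p is F. ✓
u: [][]~p is F. ✓
v: [][]~p is F. ✓
w: [][]~p is F. ✓
x: [][]~p is F. ✓
y: [][]~p is F. ✓
z: [][]~p is F. ✓

{s, t, u, v, w, x, y, z}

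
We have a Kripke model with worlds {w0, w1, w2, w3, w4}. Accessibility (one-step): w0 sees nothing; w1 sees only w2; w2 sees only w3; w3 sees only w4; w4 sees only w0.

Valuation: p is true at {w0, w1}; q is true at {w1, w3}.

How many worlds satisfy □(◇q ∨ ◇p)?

w0: no successors, so □(◇q ∨ ◇p) holds vacuously. ✓
w1: successors {w2}; ◇q ∨ ◇p there: w2:T. ✓
w2: successors {w3}; ◇q ∨ ◇p there: w3:F. ✗
w3: successors {w4}; ◇q ∨ ◇p there: w4:T. ✓
w4: successors {w0}; ◇q ∨ ◇p there: w0:F. ✗
Satisfying worlds: {w0, w1, w3}.

3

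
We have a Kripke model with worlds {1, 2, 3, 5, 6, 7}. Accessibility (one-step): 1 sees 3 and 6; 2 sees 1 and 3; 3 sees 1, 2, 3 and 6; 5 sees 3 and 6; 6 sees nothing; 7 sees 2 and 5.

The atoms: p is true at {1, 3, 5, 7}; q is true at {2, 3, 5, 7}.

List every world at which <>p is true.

1: successors {3, 6}; p there: 3:T, 6:F. ✓
2: successors {1, 3}; p there: 1:T, 3:T. ✓
3: successors {1, 2, 3, 6}; p there: 1:T, 2:F, 3:T, 6:F. ✓
5: successors {3, 6}; p there: 3:T, 6:F. ✓
6: no successors, so <>p fails. ✗
7: successors {2, 5}; p there: 2:F, 5:T. ✓

{1, 2, 3, 5, 7}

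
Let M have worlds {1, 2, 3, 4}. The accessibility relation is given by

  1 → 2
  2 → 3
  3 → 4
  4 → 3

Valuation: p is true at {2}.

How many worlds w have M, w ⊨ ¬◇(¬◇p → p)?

3

1: ◇(¬◇p → p) is T. ✗
2: ◇(¬◇p → p) is F. ✓
3: ◇(¬◇p → p) is F. ✓
4: ◇(¬◇p → p) is F. ✓
Satisfying worlds: {2, 3, 4}.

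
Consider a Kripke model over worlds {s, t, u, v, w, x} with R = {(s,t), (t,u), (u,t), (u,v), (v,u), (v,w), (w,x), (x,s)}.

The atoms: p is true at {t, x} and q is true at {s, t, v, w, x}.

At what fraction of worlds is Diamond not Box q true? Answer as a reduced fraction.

s: successors {t}; not Box q there: t:T. ✓
t: successors {u}; not Box q there: u:F. ✗
u: successors {t, v}; not Box q there: t:T, v:T. ✓
v: successors {u, w}; not Box q there: u:F, w:F. ✗
w: successors {x}; not Box q there: x:F. ✗
x: successors {s}; not Box q there: s:F. ✗
That's 2 of 6 worlds, so 2/6 = 1/3.

1/3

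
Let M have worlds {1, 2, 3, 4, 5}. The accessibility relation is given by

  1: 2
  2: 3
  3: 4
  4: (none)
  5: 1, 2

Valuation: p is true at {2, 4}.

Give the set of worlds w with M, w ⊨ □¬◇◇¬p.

1: successors {2}; ¬◇◇¬p there: 2:T. ✓
2: successors {3}; ¬◇◇¬p there: 3:T. ✓
3: successors {4}; ¬◇◇¬p there: 4:T. ✓
4: no successors, so □¬◇◇¬p holds vacuously. ✓
5: successors {1, 2}; ¬◇◇¬p there: 1:F, 2:T. ✗

{1, 2, 3, 4}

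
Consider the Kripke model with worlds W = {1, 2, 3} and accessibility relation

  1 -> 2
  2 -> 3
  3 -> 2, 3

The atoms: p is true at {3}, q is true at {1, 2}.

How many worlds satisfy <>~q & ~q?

1: <>~q is F, ~q is F. ✗
2: <>~q is T, ~q is F. ✗
3: <>~q is T, ~q is T. ✓
Satisfying worlds: {3}.

1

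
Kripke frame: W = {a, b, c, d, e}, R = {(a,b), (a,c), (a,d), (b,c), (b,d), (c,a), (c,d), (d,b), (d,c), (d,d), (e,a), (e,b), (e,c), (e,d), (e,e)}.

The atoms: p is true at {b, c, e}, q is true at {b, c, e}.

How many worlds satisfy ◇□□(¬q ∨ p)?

a: successors {b, c, d}; □□(¬q ∨ p) there: b:T, c:T, d:T. ✓
b: successors {c, d}; □□(¬q ∨ p) there: c:T, d:T. ✓
c: successors {a, d}; □□(¬q ∨ p) there: a:T, d:T. ✓
d: successors {b, c, d}; □□(¬q ∨ p) there: b:T, c:T, d:T. ✓
e: successors {a, b, c, d, e}; □□(¬q ∨ p) there: a:T, b:T, c:T, d:T, e:T. ✓
Satisfying worlds: {a, b, c, d, e}.

5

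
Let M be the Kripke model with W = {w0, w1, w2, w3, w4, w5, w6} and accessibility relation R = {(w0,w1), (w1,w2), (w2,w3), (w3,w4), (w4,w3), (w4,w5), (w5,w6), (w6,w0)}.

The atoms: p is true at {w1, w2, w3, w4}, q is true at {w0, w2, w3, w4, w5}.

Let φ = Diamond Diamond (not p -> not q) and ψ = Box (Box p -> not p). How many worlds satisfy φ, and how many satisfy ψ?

For Diamond Diamond (not p -> not q):
w0: successors {w1}; Diamond (not p -> not q) there: w1:T. ✓
w1: successors {w2}; Diamond (not p -> not q) there: w2:T. ✓
w2: successors {w3}; Diamond (not p -> not q) there: w3:T. ✓
w3: successors {w4}; Diamond (not p -> not q) there: w4:T. ✓
w4: successors {w3, w5}; Diamond (not p -> not q) there: w3:T, w5:T. ✓
w5: successors {w6}; Diamond (not p -> not q) there: w6:F. ✗
w6: successors {w0}; Diamond (not p -> not q) there: w0:T. ✓
— 6 worlds.
For Box (Box p -> not p):
w0: successors {w1}; Box p -> not p there: w1:F. ✗
w1: successors {w2}; Box p -> not p there: w2:F. ✗
w2: successors {w3}; Box p -> not p there: w3:F. ✗
w3: successors {w4}; Box p -> not p there: w4:T. ✓
w4: successors {w3, w5}; Box p -> not p there: w3:F, w5:T. ✗
w5: successors {w6}; Box p -> not p there: w6:T. ✓
w6: successors {w0}; Box p -> not p there: w0:T. ✓
— 3 worlds.

6 and 3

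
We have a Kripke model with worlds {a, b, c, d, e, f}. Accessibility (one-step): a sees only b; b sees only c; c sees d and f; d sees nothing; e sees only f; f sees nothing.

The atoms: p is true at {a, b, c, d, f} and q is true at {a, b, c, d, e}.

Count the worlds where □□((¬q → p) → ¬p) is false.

2

a: successors {b}; □((¬q → p) → ¬p) there: b:F. ✗
b: successors {c}; □((¬q → p) → ¬p) there: c:F. ✗
c: successors {d, f}; □((¬q → p) → ¬p) there: d:T, f:T. ✓
d: no successors, so □□((¬q → p) → ¬p) holds vacuously. ✓
e: successors {f}; □((¬q → p) → ¬p) there: f:T. ✓
f: no successors, so □□((¬q → p) → ¬p) holds vacuously. ✓
Satisfying worlds: {c, d, e, f}.
So □□((¬q → p) → ¬p) fails at the other 2 worlds.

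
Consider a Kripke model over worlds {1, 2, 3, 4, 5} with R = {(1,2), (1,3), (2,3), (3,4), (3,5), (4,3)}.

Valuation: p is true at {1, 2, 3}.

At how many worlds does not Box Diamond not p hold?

1: Box Diamond not p is F. ✓
2: Box Diamond not p is T. ✗
3: Box Diamond not p is F. ✓
4: Box Diamond not p is T. ✗
5: Box Diamond not p is T. ✗
Satisfying worlds: {1, 3}.

2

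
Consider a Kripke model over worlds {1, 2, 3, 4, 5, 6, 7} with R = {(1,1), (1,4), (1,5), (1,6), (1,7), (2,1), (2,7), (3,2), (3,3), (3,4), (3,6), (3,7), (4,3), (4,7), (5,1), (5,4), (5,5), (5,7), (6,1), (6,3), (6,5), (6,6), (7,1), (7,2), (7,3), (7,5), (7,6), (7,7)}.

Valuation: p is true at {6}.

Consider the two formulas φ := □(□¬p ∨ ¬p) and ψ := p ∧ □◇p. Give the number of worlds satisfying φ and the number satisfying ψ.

3 and 0

For □(□¬p ∨ ¬p):
1: successors {1, 4, 5, 6, 7}; □¬p ∨ ¬p there: 1:T, 4:T, 5:T, 6:F, 7:T. ✗
2: successors {1, 7}; □¬p ∨ ¬p there: 1:T, 7:T. ✓
3: successors {2, 3, 4, 6, 7}; □¬p ∨ ¬p there: 2:T, 3:T, 4:T, 6:F, 7:T. ✗
4: successors {3, 7}; □¬p ∨ ¬p there: 3:T, 7:T. ✓
5: successors {1, 4, 5, 7}; □¬p ∨ ¬p there: 1:T, 4:T, 5:T, 7:T. ✓
6: successors {1, 3, 5, 6}; □¬p ∨ ¬p there: 1:T, 3:T, 5:T, 6:F. ✗
7: successors {1, 2, 3, 5, 6, 7}; □¬p ∨ ¬p there: 1:T, 2:T, 3:T, 5:T, 6:F, 7:T. ✗
— 3 worlds.
For p ∧ □◇p:
1: p is F, □◇p is F. ✗
2: p is F, □◇p is T. ✗
3: p is F, □◇p is F. ✗
4: p is F, □◇p is T. ✗
5: p is F, □◇p is F. ✗
6: p is T, □◇p is F. ✗
7: p is F, □◇p is F. ✗
— 0 worlds.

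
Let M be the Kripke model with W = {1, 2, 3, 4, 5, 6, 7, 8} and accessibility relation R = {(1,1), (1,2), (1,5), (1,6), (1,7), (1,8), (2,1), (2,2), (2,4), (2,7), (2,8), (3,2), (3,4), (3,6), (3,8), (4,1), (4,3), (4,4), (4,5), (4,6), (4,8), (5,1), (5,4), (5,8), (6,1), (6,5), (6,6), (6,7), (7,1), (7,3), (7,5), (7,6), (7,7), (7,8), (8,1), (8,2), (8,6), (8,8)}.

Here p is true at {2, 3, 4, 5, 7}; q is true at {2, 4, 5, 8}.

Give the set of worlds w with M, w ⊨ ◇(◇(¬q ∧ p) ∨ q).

{1, 2, 3, 4, 5, 6, 7, 8}

1: successors {1, 2, 5, 6, 7, 8}; ◇(¬q ∧ p) ∨ q there: 1:T, 2:T, 5:T, 6:T, 7:T, 8:T. ✓
2: successors {1, 2, 4, 7, 8}; ◇(¬q ∧ p) ∨ q there: 1:T, 2:T, 4:T, 7:T, 8:T. ✓
3: successors {2, 4, 6, 8}; ◇(¬q ∧ p) ∨ q there: 2:T, 4:T, 6:T, 8:T. ✓
4: successors {1, 3, 4, 5, 6, 8}; ◇(¬q ∧ p) ∨ q there: 1:T, 3:F, 4:T, 5:T, 6:T, 8:T. ✓
5: successors {1, 4, 8}; ◇(¬q ∧ p) ∨ q there: 1:T, 4:T, 8:T. ✓
6: successors {1, 5, 6, 7}; ◇(¬q ∧ p) ∨ q there: 1:T, 5:T, 6:T, 7:T. ✓
7: successors {1, 3, 5, 6, 7, 8}; ◇(¬q ∧ p) ∨ q there: 1:T, 3:F, 5:T, 6:T, 7:T, 8:T. ✓
8: successors {1, 2, 6, 8}; ◇(¬q ∧ p) ∨ q there: 1:T, 2:T, 6:T, 8:T. ✓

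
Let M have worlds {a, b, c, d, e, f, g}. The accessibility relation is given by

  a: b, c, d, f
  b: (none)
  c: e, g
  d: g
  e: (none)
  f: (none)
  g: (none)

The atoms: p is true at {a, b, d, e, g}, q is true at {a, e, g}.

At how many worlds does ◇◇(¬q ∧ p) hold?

a: successors {b, c, d, f}; ◇(¬q ∧ p) there: b:F, c:F, d:F, f:F. ✗
b: no successors, so ◇◇(¬q ∧ p) fails. ✗
c: successors {e, g}; ◇(¬q ∧ p) there: e:F, g:F. ✗
d: successors {g}; ◇(¬q ∧ p) there: g:F. ✗
e: no successors, so ◇◇(¬q ∧ p) fails. ✗
f: no successors, so ◇◇(¬q ∧ p) fails. ✗
g: no successors, so ◇◇(¬q ∧ p) fails. ✗
Satisfying worlds: ∅.

0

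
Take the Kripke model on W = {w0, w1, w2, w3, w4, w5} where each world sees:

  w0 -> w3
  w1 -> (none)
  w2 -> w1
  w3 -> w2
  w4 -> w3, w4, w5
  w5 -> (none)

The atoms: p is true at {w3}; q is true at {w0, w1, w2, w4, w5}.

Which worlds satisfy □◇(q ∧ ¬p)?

w0: successors {w3}; ◇(q ∧ ¬p) there: w3:T. ✓
w1: no successors, so □◇(q ∧ ¬p) holds vacuously. ✓
w2: successors {w1}; ◇(q ∧ ¬p) there: w1:F. ✗
w3: successors {w2}; ◇(q ∧ ¬p) there: w2:T. ✓
w4: successors {w3, w4, w5}; ◇(q ∧ ¬p) there: w3:T, w4:T, w5:F. ✗
w5: no successors, so □◇(q ∧ ¬p) holds vacuously. ✓

{w0, w1, w3, w5}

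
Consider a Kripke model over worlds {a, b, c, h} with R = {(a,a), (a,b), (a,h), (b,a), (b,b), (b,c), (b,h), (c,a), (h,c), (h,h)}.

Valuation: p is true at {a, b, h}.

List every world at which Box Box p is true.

a: successors {a, b, h}; Box p there: a:T, b:F, h:F. ✗
b: successors {a, b, c, h}; Box p there: a:T, b:F, c:T, h:F. ✗
c: successors {a}; Box p there: a:T. ✓
h: successors {c, h}; Box p there: c:T, h:F. ✗

{c}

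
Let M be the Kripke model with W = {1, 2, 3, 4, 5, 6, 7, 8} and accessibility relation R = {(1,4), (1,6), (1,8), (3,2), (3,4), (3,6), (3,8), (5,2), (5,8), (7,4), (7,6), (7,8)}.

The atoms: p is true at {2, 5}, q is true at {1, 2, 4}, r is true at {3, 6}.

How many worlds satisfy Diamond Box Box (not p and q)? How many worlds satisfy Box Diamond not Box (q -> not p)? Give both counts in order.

For Diamond Box Box (not p and q):
1: successors {4, 6, 8}; Box Box (not p and q) there: 4:T, 6:T, 8:T. ✓
2: no successors, so Diamond Box Box (not p and q) fails. ✗
3: successors {2, 4, 6, 8}; Box Box (not p and q) there: 2:T, 4:T, 6:T, 8:T. ✓
4: no successors, so Diamond Box Box (not p and q) fails. ✗
5: successors {2, 8}; Box Box (not p and q) there: 2:T, 8:T. ✓
6: no successors, so Diamond Box Box (not p and q) fails. ✗
7: successors {4, 6, 8}; Box Box (not p and q) there: 4:T, 6:T, 8:T. ✓
8: no successors, so Diamond Box Box (not p and q) fails. ✗
— 4 worlds.
For Box Diamond not Box (q -> not p):
1: successors {4, 6, 8}; Diamond not Box (q -> not p) there: 4:F, 6:F, 8:F. ✗
2: no successors, so Box Diamond not Box (q -> not p) holds vacuously. ✓
3: successors {2, 4, 6, 8}; Diamond not Box (q -> not p) there: 2:F, 4:F, 6:F, 8:F. ✗
4: no successors, so Box Diamond not Box (q -> not p) holds vacuously. ✓
5: successors {2, 8}; Diamond not Box (q -> not p) there: 2:F, 8:F. ✗
6: no successors, so Box Diamond not Box (q -> not p) holds vacuously. ✓
7: successors {4, 6, 8}; Diamond not Box (q -> not p) there: 4:F, 6:F, 8:F. ✗
8: no successors, so Box Diamond not Box (q -> not p) holds vacuously. ✓
— 4 worlds.

4 and 4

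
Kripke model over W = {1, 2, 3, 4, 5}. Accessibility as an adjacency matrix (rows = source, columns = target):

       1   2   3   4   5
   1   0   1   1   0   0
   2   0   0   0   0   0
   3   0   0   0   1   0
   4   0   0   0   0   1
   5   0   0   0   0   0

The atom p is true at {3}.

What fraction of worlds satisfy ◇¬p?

1: successors {2, 3}; ¬p there: 2:T, 3:F. ✓
2: no successors, so ◇¬p fails. ✗
3: successors {4}; ¬p there: 4:T. ✓
4: successors {5}; ¬p there: 5:T. ✓
5: no successors, so ◇¬p fails. ✗
That's 3 of 5 worlds, so 3/5.

3/5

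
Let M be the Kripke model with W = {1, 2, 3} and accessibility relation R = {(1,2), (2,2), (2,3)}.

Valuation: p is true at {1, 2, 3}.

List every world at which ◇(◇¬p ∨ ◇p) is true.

{1, 2}

1: successors {2}; ◇¬p ∨ ◇p there: 2:T. ✓
2: successors {2, 3}; ◇¬p ∨ ◇p there: 2:T, 3:F. ✓
3: no successors, so ◇(◇¬p ∨ ◇p) fails. ✗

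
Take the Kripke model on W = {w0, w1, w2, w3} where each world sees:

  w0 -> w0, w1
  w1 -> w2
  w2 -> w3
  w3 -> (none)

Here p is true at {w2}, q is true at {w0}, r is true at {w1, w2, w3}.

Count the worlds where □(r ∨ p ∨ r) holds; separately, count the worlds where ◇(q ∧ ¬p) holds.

For □(r ∨ p ∨ r):
w0: successors {w0, w1}; r ∨ p ∨ r there: w0:F, w1:T. ✗
w1: successors {w2}; r ∨ p ∨ r there: w2:T. ✓
w2: successors {w3}; r ∨ p ∨ r there: w3:T. ✓
w3: no successors, so □(r ∨ p ∨ r) holds vacuously. ✓
— 3 worlds.
For ◇(q ∧ ¬p):
w0: successors {w0, w1}; q ∧ ¬p there: w0:T, w1:F. ✓
w1: successors {w2}; q ∧ ¬p there: w2:F. ✗
w2: successors {w3}; q ∧ ¬p there: w3:F. ✗
w3: no successors, so ◇(q ∧ ¬p) fails. ✗
— 1 world.

3 and 1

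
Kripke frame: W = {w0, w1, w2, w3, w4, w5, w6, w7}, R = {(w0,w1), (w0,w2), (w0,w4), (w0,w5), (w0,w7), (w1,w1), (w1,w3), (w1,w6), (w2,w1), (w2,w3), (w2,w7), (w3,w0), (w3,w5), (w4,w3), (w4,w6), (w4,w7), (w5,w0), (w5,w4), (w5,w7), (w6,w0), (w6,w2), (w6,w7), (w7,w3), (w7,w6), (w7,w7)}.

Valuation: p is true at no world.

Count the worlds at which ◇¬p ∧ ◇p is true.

0

w0: ◇¬p is T, ◇p is F. ✗
w1: ◇¬p is T, ◇p is F. ✗
w2: ◇¬p is T, ◇p is F. ✗
w3: ◇¬p is T, ◇p is F. ✗
w4: ◇¬p is T, ◇p is F. ✗
w5: ◇¬p is T, ◇p is F. ✗
w6: ◇¬p is T, ◇p is F. ✗
w7: ◇¬p is T, ◇p is F. ✗
Satisfying worlds: ∅.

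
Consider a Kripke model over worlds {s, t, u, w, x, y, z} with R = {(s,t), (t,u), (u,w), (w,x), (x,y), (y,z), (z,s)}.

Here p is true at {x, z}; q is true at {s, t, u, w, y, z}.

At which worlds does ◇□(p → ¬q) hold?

{s, t, u, w, y, z}

s: successors {t}; □(p → ¬q) there: t:T. ✓
t: successors {u}; □(p → ¬q) there: u:T. ✓
u: successors {w}; □(p → ¬q) there: w:T. ✓
w: successors {x}; □(p → ¬q) there: x:T. ✓
x: successors {y}; □(p → ¬q) there: y:F. ✗
y: successors {z}; □(p → ¬q) there: z:T. ✓
z: successors {s}; □(p → ¬q) there: s:T. ✓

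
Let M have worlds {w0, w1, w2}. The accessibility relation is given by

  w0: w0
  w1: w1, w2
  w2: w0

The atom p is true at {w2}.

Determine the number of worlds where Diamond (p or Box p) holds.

1

w0: successors {w0}; p or Box p there: w0:F. ✗
w1: successors {w1, w2}; p or Box p there: w1:F, w2:T. ✓
w2: successors {w0}; p or Box p there: w0:F. ✗
Satisfying worlds: {w1}.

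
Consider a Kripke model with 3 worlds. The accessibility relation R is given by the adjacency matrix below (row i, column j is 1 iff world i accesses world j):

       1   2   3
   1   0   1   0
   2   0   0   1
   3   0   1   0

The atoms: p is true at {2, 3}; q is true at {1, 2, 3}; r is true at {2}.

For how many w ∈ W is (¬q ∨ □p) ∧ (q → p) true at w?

1: ¬q ∨ □p is T, q → p is F. ✗
2: ¬q ∨ □p is T, q → p is T. ✓
3: ¬q ∨ □p is T, q → p is T. ✓
Satisfying worlds: {2, 3}.

2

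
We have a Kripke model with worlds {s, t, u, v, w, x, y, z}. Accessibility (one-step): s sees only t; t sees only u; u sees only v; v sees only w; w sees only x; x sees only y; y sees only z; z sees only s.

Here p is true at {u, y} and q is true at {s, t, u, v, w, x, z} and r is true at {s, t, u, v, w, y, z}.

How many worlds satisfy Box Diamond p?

2

s: successors {t}; Diamond p there: t:T. ✓
t: successors {u}; Diamond p there: u:F. ✗
u: successors {v}; Diamond p there: v:F. ✗
v: successors {w}; Diamond p there: w:F. ✗
w: successors {x}; Diamond p there: x:T. ✓
x: successors {y}; Diamond p there: y:F. ✗
y: successors {z}; Diamond p there: z:F. ✗
z: successors {s}; Diamond p there: s:F. ✗
Satisfying worlds: {s, w}.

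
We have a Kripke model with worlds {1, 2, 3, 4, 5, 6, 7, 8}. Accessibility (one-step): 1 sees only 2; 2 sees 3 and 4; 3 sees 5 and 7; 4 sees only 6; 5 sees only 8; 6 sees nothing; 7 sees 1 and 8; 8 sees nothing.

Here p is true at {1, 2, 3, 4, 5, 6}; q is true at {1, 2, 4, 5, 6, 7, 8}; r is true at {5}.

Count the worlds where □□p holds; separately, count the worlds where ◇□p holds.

For □□p:
1: successors {2}; □p there: 2:T. ✓
2: successors {3, 4}; □p there: 3:F, 4:T. ✗
3: successors {5, 7}; □p there: 5:F, 7:F. ✗
4: successors {6}; □p there: 6:T. ✓
5: successors {8}; □p there: 8:T. ✓
6: no successors, so □□p holds vacuously. ✓
7: successors {1, 8}; □p there: 1:T, 8:T. ✓
8: no successors, so □□p holds vacuously. ✓
— 6 worlds.
For ◇□p:
1: successors {2}; □p there: 2:T. ✓
2: successors {3, 4}; □p there: 3:F, 4:T. ✓
3: successors {5, 7}; □p there: 5:F, 7:F. ✗
4: successors {6}; □p there: 6:T. ✓
5: successors {8}; □p there: 8:T. ✓
6: no successors, so ◇□p fails. ✗
7: successors {1, 8}; □p there: 1:T, 8:T. ✓
8: no successors, so ◇□p fails. ✗
— 5 worlds.

6 and 5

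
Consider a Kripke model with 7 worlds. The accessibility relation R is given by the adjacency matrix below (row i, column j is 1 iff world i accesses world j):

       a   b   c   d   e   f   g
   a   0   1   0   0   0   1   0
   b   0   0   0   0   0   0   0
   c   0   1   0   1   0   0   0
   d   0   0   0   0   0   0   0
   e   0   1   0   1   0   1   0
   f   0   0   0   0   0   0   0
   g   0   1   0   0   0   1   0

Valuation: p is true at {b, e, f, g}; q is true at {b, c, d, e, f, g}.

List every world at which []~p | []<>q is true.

a: []~p is F, []<>q is F. ✗
b: []~p is T, []<>q is T. ✓
c: []~p is F, []<>q is F. ✗
d: []~p is T, []<>q is T. ✓
e: []~p is F, []<>q is F. ✗
f: []~p is T, []<>q is T. ✓
g: []~p is F, []<>q is F. ✗

{b, d, f}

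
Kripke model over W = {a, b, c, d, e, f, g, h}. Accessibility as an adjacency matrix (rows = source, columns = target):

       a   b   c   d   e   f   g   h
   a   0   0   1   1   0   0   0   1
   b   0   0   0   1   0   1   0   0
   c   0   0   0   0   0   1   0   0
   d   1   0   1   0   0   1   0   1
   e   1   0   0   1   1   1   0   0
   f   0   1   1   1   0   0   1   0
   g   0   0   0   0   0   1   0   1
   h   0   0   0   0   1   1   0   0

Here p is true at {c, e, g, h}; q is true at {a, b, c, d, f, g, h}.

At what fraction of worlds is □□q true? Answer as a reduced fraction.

3/8

a: successors {c, d, h}; □q there: c:T, d:T, h:F. ✗
b: successors {d, f}; □q there: d:T, f:T. ✓
c: successors {f}; □q there: f:T. ✓
d: successors {a, c, f, h}; □q there: a:T, c:T, f:T, h:F. ✗
e: successors {a, d, e, f}; □q there: a:T, d:T, e:F, f:T. ✗
f: successors {b, c, d, g}; □q there: b:T, c:T, d:T, g:T. ✓
g: successors {f, h}; □q there: f:T, h:F. ✗
h: successors {e, f}; □q there: e:F, f:T. ✗
That's 3 of 8 worlds, so 3/8.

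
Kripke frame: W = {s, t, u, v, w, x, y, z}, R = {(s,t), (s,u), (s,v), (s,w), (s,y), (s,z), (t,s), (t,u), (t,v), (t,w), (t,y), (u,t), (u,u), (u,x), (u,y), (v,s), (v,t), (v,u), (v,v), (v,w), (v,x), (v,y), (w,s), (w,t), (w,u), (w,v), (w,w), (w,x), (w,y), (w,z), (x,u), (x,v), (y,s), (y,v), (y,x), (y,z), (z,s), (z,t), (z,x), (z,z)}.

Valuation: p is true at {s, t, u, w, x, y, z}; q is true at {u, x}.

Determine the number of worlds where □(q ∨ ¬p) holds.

s: successors {t, u, v, w, y, z}; q ∨ ¬p there: t:F, u:T, v:T, w:F, y:F, z:F. ✗
t: successors {s, u, v, w, y}; q ∨ ¬p there: s:F, u:T, v:T, w:F, y:F. ✗
u: successors {t, u, x, y}; q ∨ ¬p there: t:F, u:T, x:T, y:F. ✗
v: successors {s, t, u, v, w, x, y}; q ∨ ¬p there: s:F, t:F, u:T, v:T, w:F, x:T, y:F. ✗
w: successors {s, t, u, v, w, x, y, z}; q ∨ ¬p there: s:F, t:F, u:T, v:T, w:F, x:T, y:F, z:F. ✗
x: successors {u, v}; q ∨ ¬p there: u:T, v:T. ✓
y: successors {s, v, x, z}; q ∨ ¬p there: s:F, v:T, x:T, z:F. ✗
z: successors {s, t, x, z}; q ∨ ¬p there: s:F, t:F, x:T, z:F. ✗
Satisfying worlds: {x}.

1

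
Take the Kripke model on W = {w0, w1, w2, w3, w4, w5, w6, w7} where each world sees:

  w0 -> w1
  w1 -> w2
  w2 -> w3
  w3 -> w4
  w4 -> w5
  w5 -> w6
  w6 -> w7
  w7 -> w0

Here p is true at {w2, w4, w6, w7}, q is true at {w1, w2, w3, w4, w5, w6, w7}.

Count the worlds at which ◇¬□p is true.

w0: successors {w1}; ¬□p there: w1:F. ✗
w1: successors {w2}; ¬□p there: w2:T. ✓
w2: successors {w3}; ¬□p there: w3:F. ✗
w3: successors {w4}; ¬□p there: w4:T. ✓
w4: successors {w5}; ¬□p there: w5:F. ✗
w5: successors {w6}; ¬□p there: w6:F. ✗
w6: successors {w7}; ¬□p there: w7:T. ✓
w7: successors {w0}; ¬□p there: w0:T. ✓
Satisfying worlds: {w1, w3, w6, w7}.

4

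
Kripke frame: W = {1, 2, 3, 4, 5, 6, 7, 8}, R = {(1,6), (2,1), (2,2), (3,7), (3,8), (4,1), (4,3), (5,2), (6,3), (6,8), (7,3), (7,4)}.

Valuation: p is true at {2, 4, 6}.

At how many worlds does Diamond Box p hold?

4

1: successors {6}; Box p there: 6:F. ✗
2: successors {1, 2}; Box p there: 1:T, 2:F. ✓
3: successors {7, 8}; Box p there: 7:F, 8:T. ✓
4: successors {1, 3}; Box p there: 1:T, 3:F. ✓
5: successors {2}; Box p there: 2:F. ✗
6: successors {3, 8}; Box p there: 3:F, 8:T. ✓
7: successors {3, 4}; Box p there: 3:F, 4:F. ✗
8: no successors, so Diamond Box p fails. ✗
Satisfying worlds: {2, 3, 4, 6}.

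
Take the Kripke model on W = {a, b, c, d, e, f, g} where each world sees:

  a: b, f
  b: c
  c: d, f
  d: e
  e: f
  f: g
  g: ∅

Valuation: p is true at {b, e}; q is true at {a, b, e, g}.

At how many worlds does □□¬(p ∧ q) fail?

1

a: successors {b, f}; □¬(p ∧ q) there: b:T, f:T. ✓
b: successors {c}; □¬(p ∧ q) there: c:T. ✓
c: successors {d, f}; □¬(p ∧ q) there: d:F, f:T. ✗
d: successors {e}; □¬(p ∧ q) there: e:T. ✓
e: successors {f}; □¬(p ∧ q) there: f:T. ✓
f: successors {g}; □¬(p ∧ q) there: g:T. ✓
g: no successors, so □□¬(p ∧ q) holds vacuously. ✓
Satisfying worlds: {a, b, d, e, f, g}.
So □□¬(p ∧ q) fails at the other 1 world.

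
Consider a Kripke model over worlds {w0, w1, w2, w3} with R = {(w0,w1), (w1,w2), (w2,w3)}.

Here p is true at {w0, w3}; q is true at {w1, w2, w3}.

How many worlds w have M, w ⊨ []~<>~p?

3

w0: successors {w1}; ~<>~p there: w1:F. ✗
w1: successors {w2}; ~<>~p there: w2:T. ✓
w2: successors {w3}; ~<>~p there: w3:T. ✓
w3: no successors, so []~<>~p holds vacuously. ✓
Satisfying worlds: {w1, w2, w3}.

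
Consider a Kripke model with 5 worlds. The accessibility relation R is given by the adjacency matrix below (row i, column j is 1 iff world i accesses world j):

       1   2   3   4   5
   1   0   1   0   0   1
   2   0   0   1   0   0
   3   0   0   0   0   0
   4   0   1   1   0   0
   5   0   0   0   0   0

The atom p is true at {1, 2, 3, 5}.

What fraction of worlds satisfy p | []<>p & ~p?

1: p is T, []<>p & ~p is F. ✓
2: p is T, []<>p & ~p is F. ✓
3: p is T, []<>p & ~p is F. ✓
4: p is F, []<>p & ~p is F. ✗
5: p is T, []<>p & ~p is F. ✓
That's 4 of 5 worlds, so 4/5.

4/5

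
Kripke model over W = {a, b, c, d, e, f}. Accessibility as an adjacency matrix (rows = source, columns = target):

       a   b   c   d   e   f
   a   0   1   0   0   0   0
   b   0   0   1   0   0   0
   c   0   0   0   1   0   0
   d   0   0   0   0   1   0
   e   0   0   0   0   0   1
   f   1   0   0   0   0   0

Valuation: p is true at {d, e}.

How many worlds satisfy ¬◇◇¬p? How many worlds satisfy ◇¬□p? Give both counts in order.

For ¬◇◇¬p:
a: ◇◇¬p is T. ✗
b: ◇◇¬p is F. ✓
c: ◇◇¬p is F. ✓
d: ◇◇¬p is T. ✗
e: ◇◇¬p is T. ✗
f: ◇◇¬p is T. ✗
— 2 worlds.
For ◇¬□p:
a: successors {b}; ¬□p there: b:T. ✓
b: successors {c}; ¬□p there: c:F. ✗
c: successors {d}; ¬□p there: d:F. ✗
d: successors {e}; ¬□p there: e:T. ✓
e: successors {f}; ¬□p there: f:T. ✓
f: successors {a}; ¬□p there: a:T. ✓
— 4 worlds.

2 and 4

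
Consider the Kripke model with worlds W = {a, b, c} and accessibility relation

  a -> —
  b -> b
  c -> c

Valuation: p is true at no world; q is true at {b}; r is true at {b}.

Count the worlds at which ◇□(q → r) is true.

a: no successors, so ◇□(q → r) fails. ✗
b: successors {b}; □(q → r) there: b:T. ✓
c: successors {c}; □(q → r) there: c:T. ✓
Satisfying worlds: {b, c}.

2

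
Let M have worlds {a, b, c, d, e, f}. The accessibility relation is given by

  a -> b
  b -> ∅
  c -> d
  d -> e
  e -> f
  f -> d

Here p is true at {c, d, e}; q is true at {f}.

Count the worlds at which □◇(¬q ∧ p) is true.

4

a: successors {b}; ◇(¬q ∧ p) there: b:F. ✗
b: no successors, so □◇(¬q ∧ p) holds vacuously. ✓
c: successors {d}; ◇(¬q ∧ p) there: d:T. ✓
d: successors {e}; ◇(¬q ∧ p) there: e:F. ✗
e: successors {f}; ◇(¬q ∧ p) there: f:T. ✓
f: successors {d}; ◇(¬q ∧ p) there: d:T. ✓
Satisfying worlds: {b, c, e, f}.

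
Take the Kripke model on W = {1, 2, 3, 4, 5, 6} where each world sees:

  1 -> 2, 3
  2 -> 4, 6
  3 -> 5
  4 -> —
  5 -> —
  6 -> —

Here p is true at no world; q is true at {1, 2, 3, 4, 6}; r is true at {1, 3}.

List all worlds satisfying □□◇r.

{2, 3, 4, 5, 6}

1: successors {2, 3}; □◇r there: 2:F, 3:F. ✗
2: successors {4, 6}; □◇r there: 4:T, 6:T. ✓
3: successors {5}; □◇r there: 5:T. ✓
4: no successors, so □□◇r holds vacuously. ✓
5: no successors, so □□◇r holds vacuously. ✓
6: no successors, so □□◇r holds vacuously. ✓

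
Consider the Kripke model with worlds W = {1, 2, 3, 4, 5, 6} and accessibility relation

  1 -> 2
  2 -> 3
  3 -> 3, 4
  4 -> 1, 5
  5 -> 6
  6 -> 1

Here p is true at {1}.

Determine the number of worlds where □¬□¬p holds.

1

1: successors {2}; ¬□¬p there: 2:F. ✗
2: successors {3}; ¬□¬p there: 3:F. ✗
3: successors {3, 4}; ¬□¬p there: 3:F, 4:T. ✗
4: successors {1, 5}; ¬□¬p there: 1:F, 5:F. ✗
5: successors {6}; ¬□¬p there: 6:T. ✓
6: successors {1}; ¬□¬p there: 1:F. ✗
Satisfying worlds: {5}.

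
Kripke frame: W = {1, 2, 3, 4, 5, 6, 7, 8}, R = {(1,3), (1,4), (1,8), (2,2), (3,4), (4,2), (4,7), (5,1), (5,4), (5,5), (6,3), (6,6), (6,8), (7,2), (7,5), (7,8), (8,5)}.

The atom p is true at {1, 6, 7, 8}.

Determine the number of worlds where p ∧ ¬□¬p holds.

3

1: p is T, ¬□¬p is T. ✓
2: p is F, ¬□¬p is F. ✗
3: p is F, ¬□¬p is F. ✗
4: p is F, ¬□¬p is T. ✗
5: p is F, ¬□¬p is T. ✗
6: p is T, ¬□¬p is T. ✓
7: p is T, ¬□¬p is T. ✓
8: p is T, ¬□¬p is F. ✗
Satisfying worlds: {1, 6, 7}.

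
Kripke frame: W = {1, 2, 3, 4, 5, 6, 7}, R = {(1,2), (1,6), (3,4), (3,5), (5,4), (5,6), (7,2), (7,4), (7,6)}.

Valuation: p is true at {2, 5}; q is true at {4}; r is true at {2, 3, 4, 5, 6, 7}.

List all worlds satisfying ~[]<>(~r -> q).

{1, 3, 5, 7}

1: []<>(~r -> q) is F. ✓
2: []<>(~r -> q) is T. ✗
3: []<>(~r -> q) is F. ✓
4: []<>(~r -> q) is T. ✗
5: []<>(~r -> q) is F. ✓
6: []<>(~r -> q) is T. ✗
7: []<>(~r -> q) is F. ✓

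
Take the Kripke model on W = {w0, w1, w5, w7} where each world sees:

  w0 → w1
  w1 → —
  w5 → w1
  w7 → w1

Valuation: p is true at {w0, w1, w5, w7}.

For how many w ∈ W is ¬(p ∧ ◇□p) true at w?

1

w0: p ∧ ◇□p is T. ✗
w1: p ∧ ◇□p is F. ✓
w5: p ∧ ◇□p is T. ✗
w7: p ∧ ◇□p is T. ✗
Satisfying worlds: {w1}.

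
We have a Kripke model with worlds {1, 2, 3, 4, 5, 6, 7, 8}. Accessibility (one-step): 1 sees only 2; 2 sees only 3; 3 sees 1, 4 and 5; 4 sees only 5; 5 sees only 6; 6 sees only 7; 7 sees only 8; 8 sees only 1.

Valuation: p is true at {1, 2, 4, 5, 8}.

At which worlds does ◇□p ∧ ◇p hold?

{3, 7, 8}

1: ◇□p is F, ◇p is T. ✗
2: ◇□p is T, ◇p is F. ✗
3: ◇□p is T, ◇p is T. ✓
4: ◇□p is F, ◇p is T. ✗
5: ◇□p is F, ◇p is F. ✗
6: ◇□p is T, ◇p is F. ✗
7: ◇□p is T, ◇p is T. ✓
8: ◇□p is T, ◇p is T. ✓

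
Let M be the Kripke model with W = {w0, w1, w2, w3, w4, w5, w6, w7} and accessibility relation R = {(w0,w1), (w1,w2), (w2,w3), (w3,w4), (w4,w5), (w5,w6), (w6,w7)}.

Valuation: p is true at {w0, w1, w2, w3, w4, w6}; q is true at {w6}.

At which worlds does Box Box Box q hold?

w0: successors {w1}; Box Box q there: w1:F. ✗
w1: successors {w2}; Box Box q there: w2:F. ✗
w2: successors {w3}; Box Box q there: w3:F. ✗
w3: successors {w4}; Box Box q there: w4:T. ✓
w4: successors {w5}; Box Box q there: w5:F. ✗
w5: successors {w6}; Box Box q there: w6:T. ✓
w6: successors {w7}; Box Box q there: w7:T. ✓
w7: no successors, so Box Box Box q holds vacuously. ✓

{w3, w5, w6, w7}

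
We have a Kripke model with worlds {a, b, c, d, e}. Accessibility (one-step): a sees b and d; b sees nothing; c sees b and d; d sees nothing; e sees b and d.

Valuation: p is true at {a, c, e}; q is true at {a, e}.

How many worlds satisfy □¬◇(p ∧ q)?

a: successors {b, d}; ¬◇(p ∧ q) there: b:T, d:T. ✓
b: no successors, so □¬◇(p ∧ q) holds vacuously. ✓
c: successors {b, d}; ¬◇(p ∧ q) there: b:T, d:T. ✓
d: no successors, so □¬◇(p ∧ q) holds vacuously. ✓
e: successors {b, d}; ¬◇(p ∧ q) there: b:T, d:T. ✓
Satisfying worlds: {a, b, c, d, e}.

5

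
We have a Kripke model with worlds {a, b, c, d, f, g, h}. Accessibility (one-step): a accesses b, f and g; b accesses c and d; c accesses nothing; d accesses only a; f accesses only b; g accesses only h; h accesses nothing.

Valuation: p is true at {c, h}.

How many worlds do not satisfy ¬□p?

3

a: □p is F. ✓
b: □p is F. ✓
c: □p is T. ✗
d: □p is F. ✓
f: □p is F. ✓
g: □p is T. ✗
h: □p is T. ✗
Satisfying worlds: {a, b, d, f}.
So ¬□p fails at the other 3 worlds.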